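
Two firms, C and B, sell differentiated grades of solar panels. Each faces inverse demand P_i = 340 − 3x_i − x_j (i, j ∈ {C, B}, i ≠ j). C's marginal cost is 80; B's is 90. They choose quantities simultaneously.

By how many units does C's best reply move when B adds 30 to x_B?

Firm C's profit: π = x_C(340 − 3x_C − x_B) − 80x_C.
∂π/∂x_C = 260 − 6x_C − x_B = 0 ⇒ x_C = 130/3 − (1/6)x_B.
The reaction-function slope is −1/6, so a 30-unit rise in x_B moves x_C by −1/6 × 30 = −5. C's best response falls — the actions are strategic substitutes.

-5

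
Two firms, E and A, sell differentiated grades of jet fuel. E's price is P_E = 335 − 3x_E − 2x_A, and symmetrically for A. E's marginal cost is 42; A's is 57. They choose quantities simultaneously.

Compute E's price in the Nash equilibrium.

154.6875

Firm E's profit: π = x_E(335 − 3x_E − 2x_A) − 42x_E.
∂π/∂x_E = 293 − 6x_E − 2x_A = 0 ⇒ x_E = 293/6 − (1/3)x_A.
Similarly x_A = 139/3 − (1/3)x_E.
Plugging x_A into E's best response: x_E = 293/6 − (1/3)(139/3 − (1/3)x_E) ⇒ (8/9)x_E = 601/18, so x_E = 37.5625.
Then x_A = 139/3 − (1/3)·37.5625 = 33.8125.
P_E = 335 − 3·37.5625 − 2·33.8125 = 154.6875.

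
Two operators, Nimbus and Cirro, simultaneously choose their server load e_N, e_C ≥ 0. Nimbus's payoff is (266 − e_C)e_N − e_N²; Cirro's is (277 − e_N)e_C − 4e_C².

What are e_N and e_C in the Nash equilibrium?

123.4, 19.2

Expanding Nimbus's payoff: 266e_N − e_Ce_N − e_N².
∂π/∂e_N = 266 − e_C − 2e_N = 0, so e_N = 133 − 0.5e_C.
Likewise for Cirro: e_C = 34.625 − 0.125e_N.
Substituting the second reaction function into the first: e_N = 133 − 0.5(34.625 − 0.125e_N), which gives 0.9375e_N = 115.6875 ⇒ e_N = 123.4.
Then e_C = 34.625 − 0.125·123.4 = 19.2.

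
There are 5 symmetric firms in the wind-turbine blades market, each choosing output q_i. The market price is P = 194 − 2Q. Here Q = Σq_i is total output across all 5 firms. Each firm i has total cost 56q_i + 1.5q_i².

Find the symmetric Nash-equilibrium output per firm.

9.2

A representative firm's profit is π_i = q_i(194 − 2Q) − 56q_i − 1.5q_i², with Q = q_i + Σ_{j≠i} q_j.
First-order condition: 138 − 7q_i − 2Σ_{j≠i} q_j = 0.
Imposing symmetry (q_j = q for all j) turns Σ_{j≠i} q_j into 4q, so 138 = 15q and q = 9.2.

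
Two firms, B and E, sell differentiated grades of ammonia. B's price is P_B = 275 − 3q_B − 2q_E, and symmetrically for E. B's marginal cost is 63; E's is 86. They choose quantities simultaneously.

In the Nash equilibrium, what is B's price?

Firm B's profit: π = q_B(275 − 3q_B − 2q_E) − 63q_B.
∂π/∂q_B = 212 − 6q_B − 2q_E = 0 ⇒ q_B = 106/3 − (1/3)q_E.
Similarly q_E = 31.5 − (1/3)q_B.
Substituting the second reaction function into the first: q_B = 106/3 − (1/3)(31.5 − (1/3)q_B), which gives (8/9)q_B = 149/6 ⇒ q_B = 27.9375.
Then q_E = 31.5 − (1/3)·27.9375 = 22.1875.
P_B = 275 − 3·27.9375 − 2·22.1875 = 146.8125.

146.8125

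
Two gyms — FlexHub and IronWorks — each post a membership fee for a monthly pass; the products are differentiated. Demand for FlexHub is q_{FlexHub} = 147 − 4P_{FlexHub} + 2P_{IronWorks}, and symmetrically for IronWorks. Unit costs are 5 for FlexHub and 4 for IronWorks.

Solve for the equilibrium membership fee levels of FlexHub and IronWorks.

FlexHub's profit: π = (P_{FlexHub} − 5)(147 − 4P_{FlexHub} + 2P_{IronWorks}).
∂π/∂P_{FlexHub} = 167 − 8P_{FlexHub} + 2P_{IronWorks} = 0 ⇒ P_{FlexHub} = 20.875 + 0.25P_{IronWorks}.
Similarly P_{IronWorks} = 20.375 + 0.25P_{FlexHub}.
Plugging P_{IronWorks} into FlexHub's best response: P_{FlexHub} = 20.875 + 0.25(20.375 + 0.25P_{FlexHub}) ⇒ 0.9375P_{FlexHub} = 831/32, so P_{FlexHub} = 27.7.
Then P_{IronWorks} = 20.375 + 0.25·27.7 = 27.3.

27.7, 27.3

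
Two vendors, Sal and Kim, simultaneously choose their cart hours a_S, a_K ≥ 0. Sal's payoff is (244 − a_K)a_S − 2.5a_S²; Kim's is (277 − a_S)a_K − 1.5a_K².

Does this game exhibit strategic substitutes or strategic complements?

strategic substitutes

Expanding Sal's payoff: 244a_S − a_Ka_S − 2.5a_S².
∂π/∂a_S = 244 − a_K − 5a_S = 0, so a_S = 48.8 − 0.2a_K.
The best-response slope da_S/da_K = −0.2 < 0: the reaction function is downward-sloping, so the choices are strategic substitutes.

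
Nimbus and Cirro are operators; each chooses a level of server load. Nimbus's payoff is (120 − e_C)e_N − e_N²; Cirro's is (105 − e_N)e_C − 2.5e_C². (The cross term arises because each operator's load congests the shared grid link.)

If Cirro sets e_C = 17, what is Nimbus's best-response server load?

51.5

Expanding Nimbus's payoff: 120e_N − e_Ce_N − e_N².
∂π/∂e_N = 120 − e_C − 2e_N = 0, so e_N = 60 − 0.5e_C.
At e_C = 17: e_N = 60 − 0.5·17 = 51.5.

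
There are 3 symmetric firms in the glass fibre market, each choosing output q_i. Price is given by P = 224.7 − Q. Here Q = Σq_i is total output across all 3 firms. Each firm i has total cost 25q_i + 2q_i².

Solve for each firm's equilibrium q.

24.9625

A representative firm's profit is π_i = q_i(224.7 − Q) − 25q_i − 2q_i², with Q = q_i + Σ_{j≠i} q_j.
First-order condition: 199.7 − 6q_i − Σ_{j≠i} q_j = 0.
With identical firms, set every q_j = q: then 199.7 − 6q − 2q = 0, i.e. q = 199.7/8 = 24.9625.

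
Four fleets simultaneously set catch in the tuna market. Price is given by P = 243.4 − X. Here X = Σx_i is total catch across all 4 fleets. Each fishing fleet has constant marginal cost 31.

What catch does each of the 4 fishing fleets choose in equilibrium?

42.48

A representative fishing fleet's profit is π_i = x_i(243.4 − X) − 31x_i, with X = x_i + Σ_{j≠i} x_j.
First-order condition: 212.4 − 2x_i − Σ_{j≠i} x_j = 0.
In a symmetric equilibrium every fishing fleet chooses the same x, so Σ_{j≠i} x_j = 3x. The condition becomes 212.4 − 5x = 0, giving x = 212.4/5 = 42.48.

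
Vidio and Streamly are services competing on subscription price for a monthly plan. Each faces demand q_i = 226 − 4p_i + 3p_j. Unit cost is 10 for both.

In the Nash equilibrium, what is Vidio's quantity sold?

172.8

Vidio's profit: π = (p_{Vidio} − 10)(226 − 4p_{Vidio} + 3p_{Streamly}).
∂π/∂p_{Vidio} = 266 − 8p_{Vidio} + 3p_{Streamly} = 0 ⇒ p_{Vidio} = 33.25 + 0.375p_{Streamly}.
Setting p_{Vidio} = p_{Streamly} in the reaction function: p_{Vidio} = 33.25 + 0.375p_{Vidio}, so p_{Vidio} = 33.25 / 0.625 = 53.2.
q_{Vidio} = 226 − 4·53.2 + 3·53.2 = 172.8.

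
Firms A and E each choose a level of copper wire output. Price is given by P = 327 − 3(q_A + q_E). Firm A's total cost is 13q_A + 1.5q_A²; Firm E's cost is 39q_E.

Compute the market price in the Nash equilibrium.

Firm A's profit: π = q_A(327 − 3(q_A + q_E)) − 13q_A − 1.5q_A².
∂π/∂q_A = 314 − 9q_A − 3q_E = 0, so q_A = 314/9 − (1/3)q_E.
For E: ∂π/∂q_E = 288 − 6q_E − 3q_A = 0 ⇒ q_E = 48 − 0.5q_A.
Plugging q_E into A's best response: q_A = 314/9 − (1/3)(48 − 0.5q_A) ⇒ (5/6)q_A = 170/9, so q_A = 68/3.
Then q_E = 48 − 0.5·(68/3) = 110/3.
Equilibrium price: P = 327 − 3·(178/3) = 149.

149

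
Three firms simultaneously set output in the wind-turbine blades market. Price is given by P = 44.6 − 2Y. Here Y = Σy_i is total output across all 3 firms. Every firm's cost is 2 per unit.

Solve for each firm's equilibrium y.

A representative firm's profit is π_i = y_i(44.6 − 2Y) − 2y_i, with Y = y_i + Σ_{j≠i} y_j.
First-order condition: 42.6 − 4y_i − 2Σ_{j≠i} y_j = 0.
With identical firms, set every y_j = y: then 42.6 − 4y − 4y = 0, i.e. y = 42.6/8 = 5.325.

5.325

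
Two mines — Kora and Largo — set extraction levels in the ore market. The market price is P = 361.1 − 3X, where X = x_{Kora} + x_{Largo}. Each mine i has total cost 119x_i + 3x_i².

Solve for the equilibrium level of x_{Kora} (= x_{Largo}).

Mine Kora's profit: π = x_{Kora}(361.1 − 3(x_{Kora} + x_{Largo})) − 119x_{Kora} − 3x_{Kora}².
∂π/∂x_{Kora} = 242.1 − 12x_{Kora} − 3x_{Largo} = 0, so x_{Kora} = 20.175 − 0.25x_{Largo}.
Setting x_{Kora} = x_{Largo} in the reaction function: x_{Kora} = 20.175 − 0.25x_{Kora}, so x_{Kora} = 20.175 / 1.25 = 16.14.

16.14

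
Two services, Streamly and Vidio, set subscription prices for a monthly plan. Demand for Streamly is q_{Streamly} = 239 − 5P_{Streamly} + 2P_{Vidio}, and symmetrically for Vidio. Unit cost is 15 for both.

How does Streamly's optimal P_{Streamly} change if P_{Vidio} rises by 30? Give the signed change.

6

Streamly's profit: π = (P_{Streamly} − 15)(239 − 5P_{Streamly} + 2P_{Vidio}).
∂π/∂P_{Streamly} = 314 − 10P_{Streamly} + 2P_{Vidio} = 0 ⇒ P_{Streamly} = 31.4 + 0.2P_{Vidio}.
The reaction-function slope is 0.2, so a 30-unit rise in P_{Vidio} moves P_{Streamly} by 0.2 × 30 = 6. Streamly's best response rises — the actions are strategic complements.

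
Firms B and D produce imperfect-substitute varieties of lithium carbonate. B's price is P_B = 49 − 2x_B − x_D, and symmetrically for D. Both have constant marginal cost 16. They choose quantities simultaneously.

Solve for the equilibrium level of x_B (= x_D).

Firm B's profit: π = x_B(49 − 2x_B − x_D) − 16x_B.
∂π/∂x_B = 33 − 4x_B − x_D = 0 ⇒ x_B = 8.25 − 0.25x_D.
The game is symmetric, so in equilibrium x_D = x_B: the reaction function gives 1.25x_B = 8.25, hence x_B = 6.6.

6.6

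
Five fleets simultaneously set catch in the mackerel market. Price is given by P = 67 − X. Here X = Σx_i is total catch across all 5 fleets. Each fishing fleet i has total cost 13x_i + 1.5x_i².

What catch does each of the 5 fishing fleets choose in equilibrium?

6

A representative fishing fleet's profit is π_i = x_i(67 − X) − 13x_i − 1.5x_i², with X = x_i + Σ_{j≠i} x_j.
First-order condition: 54 − 5x_i − Σ_{j≠i} x_j = 0.
In a symmetric equilibrium every fishing fleet chooses the same x, so Σ_{j≠i} x_j = 4x. The condition becomes 54 − 9x = 0, giving x = 54/9 = 6.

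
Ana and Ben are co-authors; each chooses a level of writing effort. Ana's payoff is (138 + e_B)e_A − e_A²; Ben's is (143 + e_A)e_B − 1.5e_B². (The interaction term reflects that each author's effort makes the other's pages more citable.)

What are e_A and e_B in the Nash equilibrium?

Expanding Ana's payoff: 138e_A + e_Be_A − e_A².
∂π/∂e_A = 138 + e_B − 2e_A = 0, so e_A = 69 + 0.5e_B.
Likewise for Ben: e_B = 143/3 + (1/3)e_A.
Substituting the second reaction function into the first: e_A = 69 + 0.5(143/3 + (1/3)e_A), which gives (5/6)e_A = 557/6 ⇒ e_A = 111.4.
Then e_B = 143/3 + (1/3)·111.4 = 84.8.

111.4, 84.8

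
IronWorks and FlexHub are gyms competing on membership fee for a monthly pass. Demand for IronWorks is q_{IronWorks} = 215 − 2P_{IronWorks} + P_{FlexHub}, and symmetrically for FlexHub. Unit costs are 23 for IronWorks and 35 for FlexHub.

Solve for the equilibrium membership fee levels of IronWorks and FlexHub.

88.6, 93.4

IronWorks's profit: π = (P_{IronWorks} − 23)(215 − 2P_{IronWorks} + P_{FlexHub}).
∂π/∂P_{IronWorks} = 261 − 4P_{IronWorks} + P_{FlexHub} = 0 ⇒ P_{IronWorks} = 65.25 + 0.25P_{FlexHub}.
Similarly P_{FlexHub} = 71.25 + 0.25P_{IronWorks}.
Plugging P_{FlexHub} into IronWorks's best response: P_{IronWorks} = 65.25 + 0.25(71.25 + 0.25P_{IronWorks}) ⇒ 0.9375P_{IronWorks} = 83.0625, so P_{IronWorks} = 88.6.
Then P_{FlexHub} = 71.25 + 0.25·88.6 = 93.4.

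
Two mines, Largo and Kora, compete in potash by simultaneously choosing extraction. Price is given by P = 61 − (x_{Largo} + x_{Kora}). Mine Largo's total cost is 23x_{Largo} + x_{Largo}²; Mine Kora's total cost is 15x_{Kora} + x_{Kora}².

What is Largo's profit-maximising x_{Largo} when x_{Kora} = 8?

7.5

Mine Largo's profit: π = x_{Largo}(61 − (x_{Largo} + x_{Kora})) − 23x_{Largo} − x_{Largo}².
∂π/∂x_{Largo} = 38 − 4x_{Largo} − x_{Kora} = 0, so x_{Largo} = 9.5 − 0.25x_{Kora}.
At x_{Kora} = 8: x_{Largo} = 9.5 − 0.25·8 = 7.5.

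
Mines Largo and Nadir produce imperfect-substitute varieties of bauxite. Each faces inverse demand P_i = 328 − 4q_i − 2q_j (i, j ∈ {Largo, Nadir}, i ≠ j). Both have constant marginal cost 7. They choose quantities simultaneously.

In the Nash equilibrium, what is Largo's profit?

Mine Largo's profit: π = q_{Largo}(328 − 4q_{Largo} − 2q_{Nadir}) − 7q_{Largo}.
∂π/∂q_{Largo} = 321 − 8q_{Largo} − 2q_{Nadir} = 0 ⇒ q_{Largo} = 40.125 − 0.25q_{Nadir}.
The game is symmetric, so in equilibrium q_{Nadir} = q_{Largo}: the reaction function gives 1.25q_{Largo} = 40.125, hence q_{Largo} = 32.1.
P_{Largo} = 328 − 4·32.1 − 2·32.1 = 135.4.
Profit = (135.4 − 7)·32.1 = 4121.64.

4121.64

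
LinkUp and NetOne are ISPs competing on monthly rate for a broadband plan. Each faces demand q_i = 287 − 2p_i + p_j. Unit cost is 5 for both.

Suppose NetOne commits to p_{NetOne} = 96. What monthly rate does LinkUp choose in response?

98.25

LinkUp's profit: π = (p_{LinkUp} − 5)(287 − 2p_{LinkUp} + p_{NetOne}).
∂π/∂p_{LinkUp} = 297 − 4p_{LinkUp} + p_{NetOne} = 0 ⇒ p_{LinkUp} = 74.25 + 0.25p_{NetOne}.
At p_{NetOne} = 96: p_{LinkUp} = 74.25 + 0.25·96 = 98.25.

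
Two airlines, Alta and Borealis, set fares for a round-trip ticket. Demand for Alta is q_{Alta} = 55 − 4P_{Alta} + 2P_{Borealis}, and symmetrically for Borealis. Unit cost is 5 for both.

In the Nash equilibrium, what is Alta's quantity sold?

30

Alta's profit: π = (P_{Alta} − 5)(55 − 4P_{Alta} + 2P_{Borealis}).
∂π/∂P_{Alta} = 75 − 8P_{Alta} + 2P_{Borealis} = 0 ⇒ P_{Alta} = 9.375 + 0.25P_{Borealis}.
The game is symmetric, so in equilibrium P_{Borealis} = P_{Alta}: the reaction function gives 0.75P_{Alta} = 9.375, hence P_{Alta} = 12.5.
q_{Alta} = 55 − 4·12.5 + 2·12.5 = 30.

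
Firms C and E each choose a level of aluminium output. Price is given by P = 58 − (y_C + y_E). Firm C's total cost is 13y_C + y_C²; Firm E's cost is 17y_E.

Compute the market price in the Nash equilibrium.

34

Firm C's profit: π = y_C(58 − (y_C + y_E)) − 13y_C − y_C².
∂π/∂y_C = 45 − 4y_C − y_E = 0, so y_C = 11.25 − 0.25y_E.
For E: ∂π/∂y_E = 41 − 2y_E − y_C = 0 ⇒ y_E = 20.5 − 0.5y_C.
Plugging y_E into C's best response: y_C = 11.25 − 0.25(20.5 − 0.5y_C) ⇒ 0.875y_C = 6.125, so y_C = 7.
Then y_E = 20.5 − 0.5·7 = 17.
Equilibrium price: P = 58 − 24 = 34.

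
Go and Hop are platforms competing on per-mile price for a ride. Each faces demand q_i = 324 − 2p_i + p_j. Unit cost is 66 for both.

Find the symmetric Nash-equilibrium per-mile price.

152

Go's profit: π = (p_{Go} − 66)(324 − 2p_{Go} + p_{Hop}).
∂π/∂p_{Go} = 456 − 4p_{Go} + p_{Hop} = 0 ⇒ p_{Go} = 114 + 0.25p_{Hop}.
Setting p_{Go} = p_{Hop} in the reaction function: p_{Go} = 114 + 0.25p_{Go}, so p_{Go} = 114 / 0.75 = 152.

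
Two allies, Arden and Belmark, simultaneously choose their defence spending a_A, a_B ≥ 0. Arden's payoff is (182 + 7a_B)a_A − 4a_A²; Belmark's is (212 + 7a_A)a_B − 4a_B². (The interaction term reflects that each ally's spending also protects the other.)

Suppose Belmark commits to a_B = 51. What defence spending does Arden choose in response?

Expanding Arden's payoff: 182a_A + 7a_Ba_A − 4a_A².
∂π/∂a_A = 182 + 7a_B − 8a_A = 0, so a_A = 22.75 + 0.875a_B.
At a_B = 51: a_A = 22.75 + 0.875·51 = 67.375.

67.375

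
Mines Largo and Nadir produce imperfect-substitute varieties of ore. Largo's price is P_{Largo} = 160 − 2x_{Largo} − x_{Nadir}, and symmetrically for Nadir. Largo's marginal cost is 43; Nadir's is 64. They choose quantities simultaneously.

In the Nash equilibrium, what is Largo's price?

92.6

Mine Largo's profit: π = x_{Largo}(160 − 2x_{Largo} − x_{Nadir}) − 43x_{Largo}.
∂π/∂x_{Largo} = 117 − 4x_{Largo} − x_{Nadir} = 0 ⇒ x_{Largo} = 29.25 − 0.25x_{Nadir}.
Similarly x_{Nadir} = 24 − 0.25x_{Largo}.
Plugging x_{Nadir} into Largo's best response: x_{Largo} = 29.25 − 0.25(24 − 0.25x_{Largo}) ⇒ 0.9375x_{Largo} = 23.25, so x_{Largo} = 24.8.
Then x_{Nadir} = 24 − 0.25·24.8 = 17.8.
P_{Largo} = 160 − 2·24.8 − 17.8 = 92.6.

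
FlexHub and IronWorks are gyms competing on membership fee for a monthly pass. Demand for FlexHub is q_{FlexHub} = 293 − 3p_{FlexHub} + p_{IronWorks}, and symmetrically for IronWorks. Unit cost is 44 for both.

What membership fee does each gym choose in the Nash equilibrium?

85

FlexHub's profit: π = (p_{FlexHub} − 44)(293 − 3p_{FlexHub} + p_{IronWorks}).
∂π/∂p_{FlexHub} = 425 − 6p_{FlexHub} + p_{IronWorks} = 0 ⇒ p_{FlexHub} = 425/6 + (1/6)p_{IronWorks}.
By symmetry p_{IronWorks} = p_{FlexHub}; substituting into the reaction function, (5/6)p_{FlexHub} = 425/6 and p_{FlexHub} = 85.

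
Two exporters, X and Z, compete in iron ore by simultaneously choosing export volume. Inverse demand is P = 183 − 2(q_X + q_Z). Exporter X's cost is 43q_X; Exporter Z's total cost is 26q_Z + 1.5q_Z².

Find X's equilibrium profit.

1540.125

Exporter X's profit: π = q_X(183 − 2(q_X + q_Z)) − 43q_X.
∂π/∂q_X = 140 − 4q_X − 2q_Z = 0, so q_X = 35 − 0.5q_Z.
For Z: ∂π/∂q_Z = 157 − 7q_Z − 2q_X = 0 ⇒ q_Z = 157/7 − (2/7)q_X.
Plugging q_Z into X's best response: q_X = 35 − 0.5(157/7 − (2/7)q_X) ⇒ (6/7)q_X = 333/14, so q_X = 27.75.
Then q_Z = 157/7 − (2/7)·27.75 = 14.5.
Price P = 183 − 2·42.25 = 98.5.
X's profit: (98.5 − 43)·27.75 = 1540.125.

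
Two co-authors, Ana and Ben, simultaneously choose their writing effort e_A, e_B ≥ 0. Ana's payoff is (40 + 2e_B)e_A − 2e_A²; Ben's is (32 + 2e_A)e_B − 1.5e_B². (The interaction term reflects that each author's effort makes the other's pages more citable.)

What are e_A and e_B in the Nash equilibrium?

23, 26

Expanding Ana's payoff: 40e_A + 2e_Be_A − 2e_A².
∂π/∂e_A = 40 + 2e_B − 4e_A = 0, so e_A = 10 + 0.5e_B.
Likewise for Ben: e_B = 32/3 + (2/3)e_A.
Plugging e_B into Ana's best response: e_A = 10 + 0.5(32/3 + (2/3)e_A) ⇒ (2/3)e_A = 46/3, so e_A = 23.
Then e_B = 32/3 + (2/3)·23 = 26.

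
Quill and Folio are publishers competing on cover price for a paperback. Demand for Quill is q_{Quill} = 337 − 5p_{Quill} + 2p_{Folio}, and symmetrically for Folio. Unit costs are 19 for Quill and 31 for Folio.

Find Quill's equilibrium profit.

Quill's profit: π = (p_{Quill} − 19)(337 − 5p_{Quill} + 2p_{Folio}).
∂π/∂p_{Quill} = 432 − 10p_{Quill} + 2p_{Folio} = 0 ⇒ p_{Quill} = 43.2 + 0.2p_{Folio}.
Similarly p_{Folio} = 49.2 + 0.2p_{Quill}.
Substituting the second reaction function into the first: p_{Quill} = 43.2 + 0.2(49.2 + 0.2p_{Quill}), which gives 0.96p_{Quill} = 53.04 ⇒ p_{Quill} = 55.25.
Then p_{Folio} = 49.2 + 0.2·55.25 = 60.25.
q_{Quill} = 337 − 5·55.25 + 2·60.25 = 181.25.
Profit = (55.25 − 19)·181.25 = 6570.3125.

6570.3125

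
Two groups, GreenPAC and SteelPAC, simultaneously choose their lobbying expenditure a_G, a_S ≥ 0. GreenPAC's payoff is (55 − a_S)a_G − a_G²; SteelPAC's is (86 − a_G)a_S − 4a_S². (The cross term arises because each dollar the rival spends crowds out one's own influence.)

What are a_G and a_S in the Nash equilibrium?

Expanding GreenPAC's payoff: 55a_G − a_Sa_G − a_G².
∂π/∂a_G = 55 − a_S − 2a_G = 0, so a_G = 27.5 − 0.5a_S.
Likewise for SteelPAC: a_S = 10.75 − 0.125a_G.
Plugging a_S into GreenPAC's best response: a_G = 27.5 − 0.5(10.75 − 0.125a_G) ⇒ 0.9375a_G = 22.125, so a_G = 23.6.
Then a_S = 10.75 − 0.125·23.6 = 7.8.

23.6, 7.8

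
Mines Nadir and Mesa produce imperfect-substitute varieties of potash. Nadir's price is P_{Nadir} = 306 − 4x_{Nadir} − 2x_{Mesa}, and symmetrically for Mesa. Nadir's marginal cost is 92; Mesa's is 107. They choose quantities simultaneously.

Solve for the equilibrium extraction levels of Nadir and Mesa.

Mine Nadir's profit: π = x_{Nadir}(306 − 4x_{Nadir} − 2x_{Mesa}) − 92x_{Nadir}.
∂π/∂x_{Nadir} = 214 − 8x_{Nadir} − 2x_{Mesa} = 0 ⇒ x_{Nadir} = 26.75 − 0.25x_{Mesa}.
Similarly x_{Mesa} = 24.875 − 0.25x_{Nadir}.
Solving the two reaction functions simultaneously: (1 − (−0.25)(−0.25))x_{Nadir} = 26.75 − 0.25·24.875, so 0.9375x_{Nadir} = 657/32 and x_{Nadir} = 21.9.
Then x_{Mesa} = 24.875 − 0.25·21.9 = 19.4.

21.9, 19.4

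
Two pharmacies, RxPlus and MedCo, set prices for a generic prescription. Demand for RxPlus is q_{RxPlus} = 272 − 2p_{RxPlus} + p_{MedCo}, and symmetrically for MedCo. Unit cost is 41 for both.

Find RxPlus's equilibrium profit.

11858

RxPlus's profit: π = (p_{RxPlus} − 41)(272 − 2p_{RxPlus} + p_{MedCo}).
∂π/∂p_{RxPlus} = 354 − 4p_{RxPlus} + p_{MedCo} = 0 ⇒ p_{RxPlus} = 88.5 + 0.25p_{MedCo}.
Setting p_{RxPlus} = p_{MedCo} in the reaction function: p_{RxPlus} = 88.5 + 0.25p_{RxPlus}, so p_{RxPlus} = 88.5 / 0.75 = 118.
q_{RxPlus} = 272 − 2·118 + 118 = 154.
Profit = (118 − 41)·154 = 11858.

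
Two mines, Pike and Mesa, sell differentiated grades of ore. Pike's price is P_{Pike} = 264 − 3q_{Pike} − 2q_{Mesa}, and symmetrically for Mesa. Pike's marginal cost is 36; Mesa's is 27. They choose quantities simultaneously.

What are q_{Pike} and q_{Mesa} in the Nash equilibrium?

27.9375, 30.1875

Mine Pike's profit: π = q_{Pike}(264 − 3q_{Pike} − 2q_{Mesa}) − 36q_{Pike}.
∂π/∂q_{Pike} = 228 − 6q_{Pike} − 2q_{Mesa} = 0 ⇒ q_{Pike} = 38 − (1/3)q_{Mesa}.
Similarly q_{Mesa} = 39.5 − (1/3)q_{Pike}.
Solving the two reaction functions simultaneously: (1 − (−1/3)(−1/3))q_{Pike} = 38 − (1/3)·39.5, so (8/9)q_{Pike} = 149/6 and q_{Pike} = 27.9375.
Then q_{Mesa} = 39.5 − (1/3)·27.9375 = 30.1875.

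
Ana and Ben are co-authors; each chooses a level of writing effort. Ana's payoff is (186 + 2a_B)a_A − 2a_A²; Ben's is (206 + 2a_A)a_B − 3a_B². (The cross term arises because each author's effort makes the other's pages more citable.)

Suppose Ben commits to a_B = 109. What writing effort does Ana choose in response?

101

Expanding Ana's payoff: 186a_A + 2a_Ba_A − 2a_A².
∂π/∂a_A = 186 + 2a_B − 4a_A = 0, so a_A = 46.5 + 0.5a_B.
At a_B = 109: a_A = 46.5 + 0.5·109 = 101.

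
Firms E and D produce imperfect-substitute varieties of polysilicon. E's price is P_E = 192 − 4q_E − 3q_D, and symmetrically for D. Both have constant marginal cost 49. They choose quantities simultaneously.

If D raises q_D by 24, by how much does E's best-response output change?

-9

Firm E's profit: π = q_E(192 − 4q_E − 3q_D) − 49q_E.
∂π/∂q_E = 143 − 8q_E − 3q_D = 0 ⇒ q_E = 17.875 − 0.375q_D.
The reaction-function slope is −0.375, so a 24-unit rise in q_D moves q_E by −0.375 × 24 = −9. E's best response falls — the actions are strategic substitutes.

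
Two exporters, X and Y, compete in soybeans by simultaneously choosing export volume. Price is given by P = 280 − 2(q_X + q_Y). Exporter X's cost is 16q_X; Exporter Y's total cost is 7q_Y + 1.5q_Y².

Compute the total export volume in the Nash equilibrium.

Exporter X's profit: π = q_X(280 − 2(q_X + q_Y)) − 16q_X.
∂π/∂q_X = 264 − 4q_X − 2q_Y = 0, so q_X = 66 − 0.5q_Y.
For Y: ∂π/∂q_Y = 273 − 7q_Y − 2q_X = 0 ⇒ q_Y = 39 − (2/7)q_X.
Solving the two reaction functions simultaneously: (1 − (−0.5)(−2/7))q_X = 66 − 0.5·39, so (6/7)q_X = 46.5 and q_X = 54.25.
Then q_Y = 39 − (2/7)·54.25 = 23.5.
Total export volume: 54.25 + 23.5 = 77.75.

77.75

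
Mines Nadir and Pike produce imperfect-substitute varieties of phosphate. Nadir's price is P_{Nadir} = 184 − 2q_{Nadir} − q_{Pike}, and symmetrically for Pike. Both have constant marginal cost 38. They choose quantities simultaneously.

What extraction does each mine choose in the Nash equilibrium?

29.2

Mine Nadir's profit: π = q_{Nadir}(184 − 2q_{Nadir} − q_{Pike}) − 38q_{Nadir}.
∂π/∂q_{Nadir} = 146 − 4q_{Nadir} − q_{Pike} = 0 ⇒ q_{Nadir} = 36.5 − 0.25q_{Pike}.
By symmetry q_{Pike} = q_{Nadir}; substituting into the reaction function, 1.25q_{Nadir} = 36.5 and q_{Nadir} = 29.2.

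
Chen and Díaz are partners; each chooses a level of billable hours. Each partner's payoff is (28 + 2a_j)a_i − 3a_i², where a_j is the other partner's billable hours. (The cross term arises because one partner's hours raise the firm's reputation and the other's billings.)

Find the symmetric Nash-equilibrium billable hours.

Chen's payoff is (28 + 2a_D)a_C − 3a_C².
∂π/∂a_C = 28 + 2a_D − 6a_C = 0, so a_C = 14/3 + (1/3)a_D.
The game is symmetric, so in equilibrium a_D = a_C: the reaction function gives (2/3)a_C = 14/3, hence a_C = 7.

7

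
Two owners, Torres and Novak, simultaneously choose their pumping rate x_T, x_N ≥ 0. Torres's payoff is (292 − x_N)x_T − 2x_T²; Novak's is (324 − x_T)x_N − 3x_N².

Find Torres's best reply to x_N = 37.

Expanding Torres's payoff: 292x_T − x_Nx_T − 2x_T².
∂π/∂x_T = 292 − x_N − 4x_T = 0, so x_T = 73 − 0.25x_N.
At x_N = 37: x_T = 73 − 0.25·37 = 63.75.

63.75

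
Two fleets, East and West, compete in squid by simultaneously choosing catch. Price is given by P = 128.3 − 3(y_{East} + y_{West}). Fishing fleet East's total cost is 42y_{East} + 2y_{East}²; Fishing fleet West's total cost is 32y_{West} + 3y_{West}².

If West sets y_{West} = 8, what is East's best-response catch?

6.23

Fishing fleet East's profit: π = y_{East}(128.3 − 3(y_{East} + y_{West})) − 42y_{East} − 2y_{East}².
∂π/∂y_{East} = 86.3 − 10y_{East} − 3y_{West} = 0, so y_{East} = 8.63 − 0.3y_{West}.
At y_{West} = 8: y_{East} = 8.63 − 0.3·8 = 6.23.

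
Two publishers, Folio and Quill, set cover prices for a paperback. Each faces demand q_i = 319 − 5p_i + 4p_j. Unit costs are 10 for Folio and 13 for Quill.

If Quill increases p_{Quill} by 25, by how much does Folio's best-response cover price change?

Folio's profit: π = (p_{Folio} − 10)(319 − 5p_{Folio} + 4p_{Quill}).
∂π/∂p_{Folio} = 369 − 10p_{Folio} + 4p_{Quill} = 0 ⇒ p_{Folio} = 36.9 + 0.4p_{Quill}.
The reaction-function slope is 0.4, so a 25-unit rise in p_{Quill} moves p_{Folio} by 0.4 × 25 = 10. Folio's best response rises — the actions are strategic complements.

10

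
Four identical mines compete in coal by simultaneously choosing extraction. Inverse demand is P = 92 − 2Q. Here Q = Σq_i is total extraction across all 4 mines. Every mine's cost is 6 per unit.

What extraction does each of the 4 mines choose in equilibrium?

A representative mine's profit is π_i = q_i(92 − 2Q) − 6q_i, with Q = q_i + Σ_{j≠i} q_j.
First-order condition: 86 − 4q_i − 2Σ_{j≠i} q_j = 0.
Imposing symmetry (q_j = q for all j) turns Σ_{j≠i} q_j into 3q, so 86 = 10q and q = 8.6.

8.6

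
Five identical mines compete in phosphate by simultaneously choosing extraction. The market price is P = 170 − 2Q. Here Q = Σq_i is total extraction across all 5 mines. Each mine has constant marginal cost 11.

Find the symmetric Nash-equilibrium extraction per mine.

A representative mine's profit is π_i = q_i(170 − 2Q) − 11q_i, with Q = q_i + Σ_{j≠i} q_j.
First-order condition: 159 − 4q_i − 2Σ_{j≠i} q_j = 0.
In a symmetric equilibrium every mine chooses the same q, so Σ_{j≠i} q_j = 4q. The condition becomes 159 − 12q = 0, giving q = 159/12 = 13.25.

13.25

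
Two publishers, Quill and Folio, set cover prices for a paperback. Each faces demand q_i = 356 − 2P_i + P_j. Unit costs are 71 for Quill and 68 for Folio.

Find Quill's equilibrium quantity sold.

189.2

Quill's profit: π = (P_{Quill} − 71)(356 − 2P_{Quill} + P_{Folio}).
∂π/∂P_{Quill} = 498 − 4P_{Quill} + P_{Folio} = 0 ⇒ P_{Quill} = 124.5 + 0.25P_{Folio}.
Similarly P_{Folio} = 123 + 0.25P_{Quill}.
Plugging P_{Folio} into Quill's best response: P_{Quill} = 124.5 + 0.25(123 + 0.25P_{Quill}) ⇒ 0.9375P_{Quill} = 155.25, so P_{Quill} = 165.6.
Then P_{Folio} = 123 + 0.25·165.6 = 164.4.
q_{Quill} = 356 − 2·165.6 + 164.4 = 189.2.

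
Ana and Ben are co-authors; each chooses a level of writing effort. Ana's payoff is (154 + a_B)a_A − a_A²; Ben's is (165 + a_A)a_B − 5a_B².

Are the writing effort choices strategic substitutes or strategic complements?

Expanding Ana's payoff: 154a_A + a_Ba_A − a_A².
∂π/∂a_A = 154 + a_B − 2a_A = 0, so a_A = 77 + 0.5a_B.
The best-response slope da_A/da_B = 0.5 > 0: the reaction function is upward-sloping, so the choices are strategic complements.

strategic complements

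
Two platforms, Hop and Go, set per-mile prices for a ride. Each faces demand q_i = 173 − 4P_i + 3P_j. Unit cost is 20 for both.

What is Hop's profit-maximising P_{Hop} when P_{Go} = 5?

Hop's profit: π = (P_{Hop} − 20)(173 − 4P_{Hop} + 3P_{Go}).
∂π/∂P_{Hop} = 253 − 8P_{Hop} + 3P_{Go} = 0 ⇒ P_{Hop} = 31.625 + 0.375P_{Go}.
At P_{Go} = 5: P_{Hop} = 31.625 + 0.375·5 = 33.5.

33.5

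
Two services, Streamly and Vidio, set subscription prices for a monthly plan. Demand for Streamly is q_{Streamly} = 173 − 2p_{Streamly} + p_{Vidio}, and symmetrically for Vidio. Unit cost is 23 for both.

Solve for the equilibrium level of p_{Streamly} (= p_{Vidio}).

Streamly's profit: π = (p_{Streamly} − 23)(173 − 2p_{Streamly} + p_{Vidio}).
∂π/∂p_{Streamly} = 219 − 4p_{Streamly} + p_{Vidio} = 0 ⇒ p_{Streamly} = 54.75 + 0.25p_{Vidio}.
The game is symmetric, so in equilibrium p_{Vidio} = p_{Streamly}: the reaction function gives 0.75p_{Streamly} = 54.75, hence p_{Streamly} = 73.

73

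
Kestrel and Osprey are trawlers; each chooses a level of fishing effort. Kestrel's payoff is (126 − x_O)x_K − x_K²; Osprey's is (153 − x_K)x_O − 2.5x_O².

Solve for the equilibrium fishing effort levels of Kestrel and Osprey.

53, 20

Expanding Kestrel's payoff: 126x_K − x_Ox_K − x_K².
∂π/∂x_K = 126 − x_O − 2x_K = 0, so x_K = 63 − 0.5x_O.
Likewise for Osprey: x_O = 30.6 − 0.2x_K.
Substituting the second reaction function into the first: x_K = 63 − 0.5(30.6 − 0.2x_K), which gives 0.9x_K = 47.7 ⇒ x_K = 53.
Then x_O = 30.6 − 0.2·53 = 20.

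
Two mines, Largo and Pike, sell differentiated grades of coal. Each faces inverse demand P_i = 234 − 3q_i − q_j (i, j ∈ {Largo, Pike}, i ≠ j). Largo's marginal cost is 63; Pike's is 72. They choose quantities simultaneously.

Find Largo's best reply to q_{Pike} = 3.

28

Mine Largo's profit: π = q_{Largo}(234 − 3q_{Largo} − q_{Pike}) − 63q_{Largo}.
∂π/∂q_{Largo} = 171 − 6q_{Largo} − q_{Pike} = 0 ⇒ q_{Largo} = 28.5 − (1/6)q_{Pike}.
At q_{Pike} = 3: q_{Largo} = 28.5 − (1/6)·3 = 28.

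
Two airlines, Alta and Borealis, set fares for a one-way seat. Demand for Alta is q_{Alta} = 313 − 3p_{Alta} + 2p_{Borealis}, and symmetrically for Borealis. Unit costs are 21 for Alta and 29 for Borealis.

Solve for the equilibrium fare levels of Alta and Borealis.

95.5, 98.5

Alta's profit: π = (p_{Alta} − 21)(313 − 3p_{Alta} + 2p_{Borealis}).
∂π/∂p_{Alta} = 376 − 6p_{Alta} + 2p_{Borealis} = 0 ⇒ p_{Alta} = 188/3 + (1/3)p_{Borealis}.
Similarly p_{Borealis} = 200/3 + (1/3)p_{Alta}.
Plugging p_{Borealis} into Alta's best response: p_{Alta} = 188/3 + (1/3)(200/3 + (1/3)p_{Alta}) ⇒ (8/9)p_{Alta} = 764/9, so p_{Alta} = 95.5.
Then p_{Borealis} = 200/3 + (1/3)·95.5 = 98.5.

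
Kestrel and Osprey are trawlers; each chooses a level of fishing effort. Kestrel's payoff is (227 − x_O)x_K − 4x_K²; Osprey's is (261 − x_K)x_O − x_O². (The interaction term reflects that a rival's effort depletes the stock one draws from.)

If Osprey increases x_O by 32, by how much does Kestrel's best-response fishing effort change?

-4

Expanding Kestrel's payoff: 227x_K − x_Ox_K − 4x_K².
∂π/∂x_K = 227 − x_O − 8x_K = 0, so x_K = 28.375 − 0.125x_O.
The reaction-function slope is −0.125, so a 32-unit rise in x_O moves x_K by −0.125 × 32 = −4. Kestrel's best response falls — the actions are strategic substitutes.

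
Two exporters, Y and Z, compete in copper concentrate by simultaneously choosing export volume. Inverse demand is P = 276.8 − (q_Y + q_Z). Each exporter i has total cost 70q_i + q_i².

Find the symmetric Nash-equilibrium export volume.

41.36

Exporter Y's profit: π = q_Y(276.8 − (q_Y + q_Z)) − 70q_Y − q_Y².
∂π/∂q_Y = 206.8 − 4q_Y − q_Z = 0, so q_Y = 51.7 − 0.25q_Z.
The game is symmetric, so in equilibrium q_Z = q_Y: the reaction function gives 1.25q_Y = 51.7, hence q_Y = 41.36.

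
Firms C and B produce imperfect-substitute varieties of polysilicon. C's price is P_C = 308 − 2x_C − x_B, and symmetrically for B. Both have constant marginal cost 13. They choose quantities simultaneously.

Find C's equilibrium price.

Firm C's profit: π = x_C(308 − 2x_C − x_B) − 13x_C.
∂π/∂x_C = 295 − 4x_C − x_B = 0 ⇒ x_C = 73.75 − 0.25x_B.
Setting x_C = x_B in the reaction function: x_C = 73.75 − 0.25x_C, so x_C = 73.75 / 1.25 = 59.
P_C = 308 − 2·59 − 59 = 131.

131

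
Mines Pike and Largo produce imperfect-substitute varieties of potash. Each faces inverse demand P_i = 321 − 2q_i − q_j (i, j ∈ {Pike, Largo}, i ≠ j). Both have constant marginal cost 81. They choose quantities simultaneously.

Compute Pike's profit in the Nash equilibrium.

4608

Mine Pike's profit: π = q_{Pike}(321 − 2q_{Pike} − q_{Largo}) − 81q_{Pike}.
∂π/∂q_{Pike} = 240 − 4q_{Pike} − q_{Largo} = 0 ⇒ q_{Pike} = 60 − 0.25q_{Largo}.
Setting q_{Pike} = q_{Largo} in the reaction function: q_{Pike} = 60 − 0.25q_{Pike}, so q_{Pike} = 60 / 1.25 = 48.
P_{Pike} = 321 − 2·48 − 48 = 177.
Profit = (177 − 81)·48 = 4608.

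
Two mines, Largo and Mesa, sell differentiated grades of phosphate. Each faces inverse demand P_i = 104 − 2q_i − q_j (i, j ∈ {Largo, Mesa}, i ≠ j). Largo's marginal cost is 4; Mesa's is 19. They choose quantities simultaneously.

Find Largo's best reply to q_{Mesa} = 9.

22.75

Mine Largo's profit: π = q_{Largo}(104 − 2q_{Largo} − q_{Mesa}) − 4q_{Largo}.
∂π/∂q_{Largo} = 100 − 4q_{Largo} − q_{Mesa} = 0 ⇒ q_{Largo} = 25 − 0.25q_{Mesa}.
At q_{Mesa} = 9: q_{Largo} = 25 − 0.25·9 = 22.75.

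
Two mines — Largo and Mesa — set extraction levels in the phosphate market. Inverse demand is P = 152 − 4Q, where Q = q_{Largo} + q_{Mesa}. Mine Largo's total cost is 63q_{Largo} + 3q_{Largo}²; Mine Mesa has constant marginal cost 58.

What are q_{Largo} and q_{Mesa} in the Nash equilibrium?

Mine Largo's profit: π = q_{Largo}(152 − 4(q_{Largo} + q_{Mesa})) − 63q_{Largo} − 3q_{Largo}².
∂π/∂q_{Largo} = 89 − 14q_{Largo} − 4q_{Mesa} = 0, so q_{Largo} = 89/14 − (2/7)q_{Mesa}.
For Mesa: ∂π/∂q_{Mesa} = 94 − 8q_{Mesa} − 4q_{Largo} = 0 ⇒ q_{Mesa} = 11.75 − 0.5q_{Largo}.
Solving the two reaction functions simultaneously: (1 − (−2/7)(−0.5))q_{Largo} = 89/14 − (2/7)·11.75, so (6/7)q_{Largo} = 3 and q_{Largo} = 3.5.
Then q_{Mesa} = 11.75 − 0.5·3.5 = 10.

3.5, 10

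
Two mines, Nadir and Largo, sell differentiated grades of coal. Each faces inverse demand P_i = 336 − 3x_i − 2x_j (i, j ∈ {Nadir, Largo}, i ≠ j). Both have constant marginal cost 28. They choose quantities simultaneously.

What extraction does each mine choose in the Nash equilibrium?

Mine Nadir's profit: π = x_{Nadir}(336 − 3x_{Nadir} − 2x_{Largo}) − 28x_{Nadir}.
∂π/∂x_{Nadir} = 308 − 6x_{Nadir} − 2x_{Largo} = 0 ⇒ x_{Nadir} = 154/3 − (1/3)x_{Largo}.
Setting x_{Nadir} = x_{Largo} in the reaction function: x_{Nadir} = 154/3 − (1/3)x_{Nadir}, so x_{Nadir} = (154/3) / (4/3) = 38.5.

38.5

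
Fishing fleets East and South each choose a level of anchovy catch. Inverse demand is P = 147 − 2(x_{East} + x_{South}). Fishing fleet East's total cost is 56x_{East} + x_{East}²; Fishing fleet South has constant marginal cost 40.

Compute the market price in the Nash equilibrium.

Fishing fleet East's profit: π = x_{East}(147 − 2(x_{East} + x_{South})) − 56x_{East} − x_{East}².
∂π/∂x_{East} = 91 − 6x_{East} − 2x_{South} = 0, so x_{East} = 91/6 − (1/3)x_{South}.
For South: ∂π/∂x_{South} = 107 − 4x_{South} − 2x_{East} = 0 ⇒ x_{South} = 26.75 − 0.5x_{East}.
Substituting the second reaction function into the first: x_{East} = 91/6 − (1/3)(26.75 − 0.5x_{East}), which gives (5/6)x_{East} = 6.25 ⇒ x_{East} = 7.5.
Then x_{South} = 26.75 − 0.5·7.5 = 23.
Equilibrium price: P = 147 − 2·30.5 = 86.

86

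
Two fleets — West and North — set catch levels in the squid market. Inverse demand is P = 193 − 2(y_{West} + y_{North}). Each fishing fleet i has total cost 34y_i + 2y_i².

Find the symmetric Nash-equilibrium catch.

Fishing fleet West's profit: π = y_{West}(193 − 2(y_{West} + y_{North})) − 34y_{West} − 2y_{West}².
∂π/∂y_{West} = 159 − 8y_{West} − 2y_{North} = 0, so y_{West} = 19.875 − 0.25y_{North}.
Setting y_{West} = y_{North} in the reaction function: y_{West} = 19.875 − 0.25y_{West}, so y_{West} = 19.875 / 1.25 = 15.9.

15.9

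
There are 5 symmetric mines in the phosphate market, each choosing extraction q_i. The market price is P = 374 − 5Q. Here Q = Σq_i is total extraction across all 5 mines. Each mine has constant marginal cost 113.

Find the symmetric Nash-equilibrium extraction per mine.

A representative mine's profit is π_i = q_i(374 − 5Q) − 113q_i, with Q = q_i + Σ_{j≠i} q_j.
First-order condition: 261 − 10q_i − 5Σ_{j≠i} q_j = 0.
With identical mines, set every q_j = q: then 261 − 10q − 20q = 0, i.e. q = 261/30 = 8.7.

8.7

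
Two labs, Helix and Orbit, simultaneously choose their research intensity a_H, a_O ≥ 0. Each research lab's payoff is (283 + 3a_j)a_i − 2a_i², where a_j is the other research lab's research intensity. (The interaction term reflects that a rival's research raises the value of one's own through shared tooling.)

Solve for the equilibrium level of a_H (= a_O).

283

Helix's payoff is (283 + 3a_O)a_H − 2a_H².
∂π/∂a_H = 283 + 3a_O − 4a_H = 0, so a_H = 70.75 + 0.75a_O.
The game is symmetric, so in equilibrium a_O = a_H: the reaction function gives 0.25a_H = 70.75, hence a_H = 283.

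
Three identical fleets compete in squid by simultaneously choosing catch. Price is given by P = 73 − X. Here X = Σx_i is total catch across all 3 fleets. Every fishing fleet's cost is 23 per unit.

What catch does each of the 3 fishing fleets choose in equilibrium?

12.5

A representative fishing fleet's profit is π_i = x_i(73 − X) − 23x_i, with X = x_i + Σ_{j≠i} x_j.
First-order condition: 50 − 2x_i − Σ_{j≠i} x_j = 0.
In a symmetric equilibrium every fishing fleet chooses the same x, so Σ_{j≠i} x_j = 2x. The condition becomes 50 − 4x = 0, giving x = 50/4 = 12.5.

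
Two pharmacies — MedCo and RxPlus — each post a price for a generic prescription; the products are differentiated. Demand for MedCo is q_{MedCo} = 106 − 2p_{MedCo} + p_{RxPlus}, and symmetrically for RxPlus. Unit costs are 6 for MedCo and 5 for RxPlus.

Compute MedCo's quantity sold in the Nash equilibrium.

66.4

MedCo's profit: π = (p_{MedCo} − 6)(106 − 2p_{MedCo} + p_{RxPlus}).
∂π/∂p_{MedCo} = 118 − 4p_{MedCo} + p_{RxPlus} = 0 ⇒ p_{MedCo} = 29.5 + 0.25p_{RxPlus}.
Similarly p_{RxPlus} = 29 + 0.25p_{MedCo}.
Substituting the second reaction function into the first: p_{MedCo} = 29.5 + 0.25(29 + 0.25p_{MedCo}), which gives 0.9375p_{MedCo} = 36.75 ⇒ p_{MedCo} = 39.2.
Then p_{RxPlus} = 29 + 0.25·39.2 = 38.8.
q_{MedCo} = 106 − 2·39.2 + 38.8 = 66.4.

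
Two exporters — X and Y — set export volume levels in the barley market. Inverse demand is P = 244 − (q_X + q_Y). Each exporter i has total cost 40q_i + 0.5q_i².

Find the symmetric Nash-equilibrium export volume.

Exporter X's profit: π = q_X(244 − (q_X + q_Y)) − 40q_X − 0.5q_X².
∂π/∂q_X = 204 − 3q_X − q_Y = 0, so q_X = 68 − (1/3)q_Y.
Setting q_X = q_Y in the reaction function: q_X = 68 − (1/3)q_X, so q_X = 68 / (4/3) = 51.

51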